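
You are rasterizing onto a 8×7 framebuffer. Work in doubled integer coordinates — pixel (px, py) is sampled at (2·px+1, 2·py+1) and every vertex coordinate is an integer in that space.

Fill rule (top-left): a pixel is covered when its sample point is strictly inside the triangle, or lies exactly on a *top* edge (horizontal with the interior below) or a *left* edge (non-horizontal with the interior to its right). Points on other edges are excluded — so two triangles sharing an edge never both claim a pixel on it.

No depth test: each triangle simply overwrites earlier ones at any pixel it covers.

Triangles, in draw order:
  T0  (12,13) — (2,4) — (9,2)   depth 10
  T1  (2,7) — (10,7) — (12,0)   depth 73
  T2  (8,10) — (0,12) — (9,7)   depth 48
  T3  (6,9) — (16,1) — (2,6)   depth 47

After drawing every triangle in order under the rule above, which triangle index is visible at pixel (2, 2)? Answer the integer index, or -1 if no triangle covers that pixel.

T0:
  2·area = 83
  edge (12, 13)→(2, 4): d=(-10,-9) top-left  bias=+0
  edge (2, 4)→(9, 2): d=(7,-2) top-left  bias=+0
  edge (9, 2)→(12, 13): d=(3,11) right/bottom  bias=-1
    (3,1)@(7, 3): e=[55,3,25] → █
    (4,1)@(9, 3): e=[73,7,3] → █
    (5,1)@(11, 3): e=[91,11,-19] → ·
    (2,2)@(5, 5): e=[17,13,53] → █
    (5,2)@(11, 5): e=[71,25,-13] → ·
    (2,3)@(5, 7): e=[-3,27,59] → ·
    (3,3)@(7, 7): e=[15,31,37] → █
    (5,3)@(11, 7): e=[51,39,-7] → ·
    (3,4)@(7, 9): e=[-5,45,43] → ·
    (4,4)@(9, 9): e=[13,49,21] → █
    (5,4)@(11, 9): e=[31,53,-1] → ·
    (4,5)@(9, 11): e=[-7,63,27] → ·
  covered (9 px):
    · · · · · · · ·
    · · · █ █ · · ·
    · · █ █ █ · · ·
    · · · █ █ · · ·
    · · · · █ · · ·
    · · · · · █ · ·
    · · · · · · · ·
T1:
  2·area = 56  (B↔C swapped to make it positive)
  edge (2, 7)→(12, 0): d=(10,-7) top-left  bias=+0
  edge (12, 0)→(10, 7): d=(-2,7) right/bottom  bias=-1
  edge (10, 7)→(2, 7): d=(-8,0) right/bottom  bias=-1
    (5,0)@(11, 1): e=[3,5,48] → █
    (6,0)@(13, 1): e=[17,-9,48] → ·
    (4,1)@(9, 3): e=[9,15,32] → █
    (6,1)@(13, 3): e=[37,-13,32] → ·
    (2,2)@(5, 5): e=[1,39,16] → █
    (3,2)@(7, 5): e=[15,25,16] → █
    (5,2)@(11, 5): e=[43,-3,16] → ·
    (0,3)@(1, 7): e=[-7,63,0] → ·  [on edge]
    (1,3)@(3, 7): e=[7,49,0] → ·  [on edge]
    (2,3)@(5, 7): e=[21,35,0] → ·  [on edge]
    (3,3)@(7, 7): e=[35,21,0] → ·  [on edge]
    (4,3)@(9, 7): e=[49,7,0] → ·  [on edge]
    (5,3)@(11, 7): e=[63,-7,0] → ·  [on edge]
    (6,3)@(13, 7): e=[77,-21,0] → ·  [on edge]
    (7,3)@(15, 7): e=[91,-35,0] → ·  [on edge]
  covered (6 px):
    · · · · · █ · ·
    · · · · █ █ · ·
    · · █ █ █ · · ·
    · · · · · · · ·
    · · · · · · · ·
    · · · · · · · ·
    · · · · · · · ·
T2:
  2·area = 22
  edge (8, 10)→(0, 12): d=(-8,2) right/bottom  bias=-1
  edge (0, 12)→(9, 7): d=(9,-5) top-left  bias=+0
  edge (9, 7)→(8, 10): d=(-1,3) right/bottom  bias=-1
    (5,0)@(11, 1): e=[66,-44,0] → ·  [on edge]
    (4,3)@(9, 7): e=[22,0,0] → ·  [on edge]
    (3,4)@(7, 9): e=[10,8,4] → █
    (4,4)@(9, 9): e=[6,18,-2] → ·
    (1,5)@(3, 11): e=[2,6,14] → █
    (2,5)@(5, 11): e=[-2,16,8] → ·
    (3,5)@(7, 11): e=[-6,26,2] → ·
    (1,6)@(3, 13): e=[-14,24,12] → ·
    (3,6)@(7, 13): e=[-22,44,0] → ·  [on edge]
  covered (2 px):
    · · · · · · · ·
    · · · · · · · ·
    · · · · · · · ·
    · · · · · · · ·
    · · · █ · · · ·
    · █ · · · · · ·
    · · · · · · · ·
T3:
  2·area = 62  (B↔C swapped to make it positive)
  edge (6, 9)→(2, 6): d=(-4,-3) top-left  bias=+0
  edge (2, 6)→(16, 1): d=(14,-5) top-left  bias=+0
  edge (16, 1)→(6, 9): d=(-10,8) right/bottom  bias=-1
    (5,1)@(11, 3): e=[39,3,20] → █
    (6,1)@(13, 3): e=[45,13,4] → █
    (7,1)@(15, 3): e=[51,23,-12] → ·
    (2,2)@(5, 5): e=[13,1,48] → █
    (3,2)@(7, 5): e=[19,11,32] → █
    (4,2)@(9, 5): e=[25,21,16] → █
    (5,2)@(11, 5): e=[31,31,0] → ·  [on edge]
    (6,2)@(13, 5): e=[37,41,-16] → ·
    (2,3)@(5, 7): e=[5,29,28] → █
    (4,3)@(9, 7): e=[17,49,-4] → ·
    (2,4)@(5, 9): e=[-3,57,8] → ·
    (3,4)@(7, 9): e=[3,67,-8] → ·
    (0,6)@(1, 13): e=[-31,93,0] → ·  [on edge]
  covered (7 px):
    · · · · · · · ·
    · · · · · █ █ ·
    · · █ █ █ · · ·
    · · █ █ · · · ·
    · · · · · · · ·
    · · · · · · · ·
    · · · · · · · ·

Z-buffer (winner per pixel, '.' = empty):
  . . . . . 1 . .
  . . . 0 1 3 3 .
  . . 3 3 3 . . .
  . . 3 3 0 . . .
  . . . 2 0 . . .
  . 2 . . . 0 . .
  . . . . . . . .

Answer: 3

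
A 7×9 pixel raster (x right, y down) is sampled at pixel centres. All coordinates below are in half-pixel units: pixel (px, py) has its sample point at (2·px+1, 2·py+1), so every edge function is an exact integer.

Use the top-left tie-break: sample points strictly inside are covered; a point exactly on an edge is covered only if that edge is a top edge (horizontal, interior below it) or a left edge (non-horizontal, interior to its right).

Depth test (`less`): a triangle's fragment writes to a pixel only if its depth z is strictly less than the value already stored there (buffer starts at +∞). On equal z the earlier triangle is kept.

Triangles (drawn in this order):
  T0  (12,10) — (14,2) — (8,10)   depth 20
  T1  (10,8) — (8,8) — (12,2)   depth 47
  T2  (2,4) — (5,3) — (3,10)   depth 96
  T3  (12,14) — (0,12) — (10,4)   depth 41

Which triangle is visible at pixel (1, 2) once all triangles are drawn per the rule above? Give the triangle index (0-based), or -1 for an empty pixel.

T0:
  2·area = 32  (B↔C swapped to make it positive)
  edge (12, 10)→(8, 10): d=(-4,0) right/bottom  bias=-1
  edge (8, 10)→(14, 2): d=(6,-8) top-left  bias=+0
  edge (14, 2)→(12, 10): d=(-2,8) right/bottom  bias=-1
    (6,2)@(13, 5): e=[20,10,2] → X
    (5,3)@(11, 7): e=[12,6,14] → X
    (6,3)@(13, 7): e=[12,22,-2] → .
    (4,4)@(9, 9): e=[4,2,26] → X
    (6,4)@(13, 9): e=[4,34,-6] → .
    (4,5)@(9, 11): e=[-4,14,22] → .
    (5,5)@(11, 11): e=[-4,30,6] → .
  covered (4 px):
    . . . . . . .
    . . . . . . .
    . . . . . . X
    . . . . . X .
    . . . . X X .
    . . . . . . .
    . . . . . . .
    . . . . . . .
    . . . . . . .
T1:
  2·area = 12
  edge (10, 8)→(8, 8): d=(-2,0) right/bottom  bias=-1
  edge (8, 8)→(12, 2): d=(4,-6) top-left  bias=+0
  edge (12, 2)→(10, 8): d=(-2,6) right/bottom  bias=-1
    (5,2)@(11, 5): e=[6,6,0] → .  [on edge]
    (4,3)@(9, 7): e=[2,2,8] → X
    (5,3)@(11, 7): e=[2,14,-4] → .
    (4,4)@(9, 9): e=[-2,10,4] → .
    (4,5)@(9, 11): e=[-6,18,0] → .  [on edge]
    (3,8)@(7, 17): e=[-18,30,0] → .  [on edge]
  covered (1 px):
    . . . . . . .
    . . . . . . .
    . . . . . . .
    . . . . X . .
    . . . . . . .
    . . . . . . .
    . . . . . . .
    . . . . . . .
    . . . . . . .
T2:
  2·area = 19
  edge (2, 4)→(5, 3): d=(3,-1) top-left  bias=+0
  edge (5, 3)→(3, 10): d=(-2,7) right/bottom  bias=-1
  edge (3, 10)→(2, 4): d=(-1,-6) top-left  bias=+0
    (5,0)@(11, 1): e=[0,-38,57] → .  [on edge]
    (2,1)@(5, 3): e=[0,0,19] → .  [on edge]
    (1,2)@(3, 5): e=[4,10,5] → X
    (2,2)@(5, 5): e=[6,-4,17] → .
    (1,3)@(3, 7): e=[10,6,3] → X
    (2,3)@(5, 7): e=[12,-8,15] → .
    (1,4)@(3, 9): e=[16,2,1] → X
    (2,4)@(5, 9): e=[18,-12,13] → .
    (1,5)@(3, 11): e=[22,-2,-1] → .
    (0,8)@(1, 17): e=[38,0,-19] → .  [on edge]
  covered (3 px):
    . . . . . . .
    . . . . . . .
    . X . . . . .
    . X . . . . .
    . X . . . . .
    . . . . . . .
    . . . . . . .
    . . . . . . .
    . . . . . . .
T3:
  2·area = 116
  edge (12, 14)→(0, 12): d=(-12,-2) top-left  bias=+0
  edge (0, 12)→(10, 4): d=(10,-8) top-left  bias=+0
  edge (10, 4)→(12, 14): d=(2,10) right/bottom  bias=-1
    (4,2)@(9, 5): e=[102,2,12] → X
    (5,2)@(11, 5): e=[106,18,-8] → .
    (3,3)@(7, 7): e=[74,6,36] → X
    (5,3)@(11, 7): e=[82,38,-4] → .
    (2,4)@(5, 9): e=[46,10,60] → X
    (5,4)@(11, 9): e=[58,58,0] → .  [on edge]
    (1,5)@(3, 11): e=[18,14,84] → X
    (5,5)@(11, 11): e=[34,78,4] → X
    (6,5)@(13, 11): e=[38,94,-16] → .
    (1,6)@(3, 13): e=[-6,34,88] → .
    (2,6)@(5, 13): e=[-2,50,68] → .
    (3,6)@(7, 13): e=[2,66,48] → X
  covered (14 px):
    . . . . . . .
    . . . . . . .
    . . . . X . .
    . . . X X . .
    . . X X X . .
    . X X X X X .
    . . . X X X .
    . . . . . . .
    . . . . . . .

Z-buffer (winner per pixel, '.' = empty):
  . . . . . . .
  . . . . . . .
  . 2 . . 3 . 0
  . 2 . 3 3 0 .
  . 2 3 3 0 0 .
  . 3 3 3 3 3 .
  . . . 3 3 3 .
  . . . . . . .
  . . . . . . .

Answer: 2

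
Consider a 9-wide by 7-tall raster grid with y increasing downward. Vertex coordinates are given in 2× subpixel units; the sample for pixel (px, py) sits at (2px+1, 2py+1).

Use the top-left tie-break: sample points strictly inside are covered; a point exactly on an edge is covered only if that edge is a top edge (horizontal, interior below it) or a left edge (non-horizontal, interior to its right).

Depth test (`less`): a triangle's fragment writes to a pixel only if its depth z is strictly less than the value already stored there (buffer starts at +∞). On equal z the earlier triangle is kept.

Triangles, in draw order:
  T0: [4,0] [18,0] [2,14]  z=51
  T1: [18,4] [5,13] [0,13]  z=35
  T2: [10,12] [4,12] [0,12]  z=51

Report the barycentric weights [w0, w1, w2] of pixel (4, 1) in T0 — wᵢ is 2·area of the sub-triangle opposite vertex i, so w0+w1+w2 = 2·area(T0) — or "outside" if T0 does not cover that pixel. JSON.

T0:
  2·area = 196
  edge (4, 0)→(18, 0): d=(14,0) top-left  bias=+0
  edge (18, 0)→(2, 14): d=(-16,14) right/bottom  bias=-1
  edge (2, 14)→(4, 0): d=(2,-14) top-left  bias=+0
    (2,0)@(5, 1): e=[14,166,16] → #
    (3,0)@(7, 1): e=[14,138,44] → #
    (4,0)@(9, 1): e=[14,110,72] → #
    (5,0)@(11, 1): e=[14,82,100] → #
    (6,0)@(13, 1): e=[14,54,128] → #
    (7,0)@(15, 1): e=[14,26,156] → #
    (8,0)@(17, 1): e=[14,-2,184] → ·
    (2,1)@(5, 3): e=[42,134,20] → #
    (7,1)@(15, 3): e=[42,-6,160] → ·
    (2,2)@(5, 5): e=[70,102,24] → #
    (6,2)@(13, 5): e=[70,-10,136] → ·
    (1,3)@(3, 7): e=[98,98,0] → #  [on edge]
  covered (25 px):
    · · # # # # # # ·
    · · # # # # # · ·
    · · # # # # · · ·
    · # # # # · · · ·
    · # # # · · · · ·
    · # # · · · · · ·
    · # · · · · · · ·
T1:
  2·area = 45
  edge (18, 4)→(5, 13): d=(-13,9) right/bottom  bias=-1
  edge (5, 13)→(0, 13): d=(-5,0) right/bottom  bias=-1
  edge (0, 13)→(18, 4): d=(18,-9) top-left  bias=+0
    (6,3)@(13, 7): e=[6,30,9] → #
    (7,3)@(15, 7): e=[-12,30,27] → ·
    (4,4)@(9, 9): e=[16,20,9] → #
    (5,4)@(11, 9): e=[-2,20,27] → ·
    (6,4)@(13, 9): e=[-20,20,45] → ·
    (2,5)@(5, 11): e=[26,10,9] → #
    (3,5)@(7, 11): e=[8,10,27] → #
    (4,5)@(9, 11): e=[-10,10,45] → ·
    (0,6)@(1, 13): e=[36,0,9] → ·  [on edge]
    (1,6)@(3, 13): e=[18,0,27] → ·  [on edge]
    (2,6)@(5, 13): e=[0,0,45] → ·  [on edge]
    (3,6)@(7, 13): e=[-18,0,63] → ·  [on edge]
    (4,6)@(9, 13): e=[-36,0,81] → ·  [on edge]
    (5,6)@(11, 13): e=[-54,0,99] → ·  [on edge]
    (6,6)@(13, 13): e=[-72,0,117] → ·  [on edge]
    (7,6)@(15, 13): e=[-90,0,135] → ·  [on edge]
    (8,6)@(17, 13): e=[-108,0,153] → ·  [on edge]
  covered (4 px):
    · · · · · · · · ·
    · · · · · · · · ·
    · · · · · · · · ·
    · · · · · · # · ·
    · · · · # · · · ·
    · · # # · · · · ·
    · · · · · · · · ·
T2:
  degenerate (2·area = 0) — covers nothing

Answer: [78,76,42]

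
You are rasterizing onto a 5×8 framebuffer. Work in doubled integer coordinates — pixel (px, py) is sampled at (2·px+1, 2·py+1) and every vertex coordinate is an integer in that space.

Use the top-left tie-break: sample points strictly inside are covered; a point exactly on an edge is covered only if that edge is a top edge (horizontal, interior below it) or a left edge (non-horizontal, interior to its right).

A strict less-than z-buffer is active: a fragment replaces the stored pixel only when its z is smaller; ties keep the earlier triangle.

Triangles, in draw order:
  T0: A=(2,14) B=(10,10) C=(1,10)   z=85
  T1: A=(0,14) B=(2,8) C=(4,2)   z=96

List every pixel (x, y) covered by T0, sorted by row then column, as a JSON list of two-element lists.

T0:
  2·area = 36  (B↔C swapped to make it positive)
  edge (2, 14)→(1, 10): d=(-1,-4) top-left  bias=+0
  edge (1, 10)→(10, 10): d=(9,0) top-left  bias=+0
  edge (10, 10)→(2, 14): d=(-8,4) right/bottom  bias=-1
    (1,5)@(3, 11): e=[7,9,20] → #
    (2,5)@(5, 11): e=[15,9,12] → #
    (3,5)@(7, 11): e=[23,9,4] → #
    (4,5)@(9, 11): e=[31,9,-4] → ·
    (1,6)@(3, 13): e=[5,27,4] → #
    (2,6)@(5, 13): e=[13,27,-4] → ·
    (3,6)@(7, 13): e=[21,27,-12] → ·
    (1,7)@(3, 15): e=[3,45,-12] → ·
  covered (4 px):
    · · · · ·
    · · · · ·
    · · · · ·
    · · · · ·
    · · · · ·
    · # # # ·
    · # · · ·
    · · · · ·
T1:
  degenerate (2·area = 0) — covers nothing

Final: [[1,5],[2,5],[3,5],[1,6]]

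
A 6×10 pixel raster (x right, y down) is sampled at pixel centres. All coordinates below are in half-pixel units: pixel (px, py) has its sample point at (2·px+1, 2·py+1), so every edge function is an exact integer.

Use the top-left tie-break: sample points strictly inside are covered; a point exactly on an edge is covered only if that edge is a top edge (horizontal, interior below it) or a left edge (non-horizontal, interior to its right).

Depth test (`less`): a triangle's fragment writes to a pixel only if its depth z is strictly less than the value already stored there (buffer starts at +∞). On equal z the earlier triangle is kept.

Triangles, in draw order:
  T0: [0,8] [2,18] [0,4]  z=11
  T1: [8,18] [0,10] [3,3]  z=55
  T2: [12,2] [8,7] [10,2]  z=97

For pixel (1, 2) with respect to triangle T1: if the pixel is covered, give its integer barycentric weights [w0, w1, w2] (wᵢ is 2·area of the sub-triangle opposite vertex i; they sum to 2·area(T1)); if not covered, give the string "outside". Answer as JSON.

T0:
  2·area = 8  (B↔C swapped to make it positive)
  edge (0, 8)→(0, 4): d=(0,-4) top-left  bias=+0
  edge (0, 4)→(2, 18): d=(2,14) right/bottom  bias=-1
  edge (2, 18)→(0, 8): d=(-2,-10) top-left  bias=+0
    (0,5)@(1, 11): e=[4,0,4] → ·  [on edge]
    (0,6)@(1, 13): e=[4,4,0] → #  [on edge]
    (1,6)@(3, 13): e=[12,-24,20] → ·
    (0,7)@(1, 15): e=[4,8,-4] → ·
  covered (1 px):
    · · · · · ·
    · · · · · ·
    · · · · · ·
    · · · · · ·
    · · · · · ·
    · · · · · ·
    # · · · · ·
    · · · · · ·
    · · · · · ·
    · · · · · ·
T1:
  2·area = 80
  edge (8, 18)→(0, 10): d=(-8,-8) top-left  bias=+0
  edge (0, 10)→(3, 3): d=(3,-7) top-left  bias=+0
  edge (3, 3)→(8, 18): d=(5,15) right/bottom  bias=-1
    (1,1)@(3, 3): e=[80,0,0] → ·  [on edge]
    (1,2)@(3, 5): e=[64,6,10] → #
    (2,2)@(5, 5): e=[80,20,-20] → ·
    (1,3)@(3, 7): e=[48,12,20] → #
    (2,3)@(5, 7): e=[64,26,-10] → ·
    (0,4)@(1, 9): e=[16,4,60] → #
    (2,4)@(5, 9): e=[48,32,0] → ·  [on edge]
    (0,5)@(1, 11): e=[0,10,70] → #  [on edge]
    (2,5)@(5, 11): e=[32,38,10] → #
    (3,5)@(7, 11): e=[48,52,-20] → ·
    (0,6)@(1, 13): e=[-16,16,80] → ·
    (1,6)@(3, 13): e=[0,30,50] → #  [on edge]
    (2,7)@(5, 15): e=[0,50,30] → #  [on edge]
    (3,7)@(7, 15): e=[16,64,0] → ·  [on edge]
    (3,8)@(7, 17): e=[0,70,10] → #  [on edge]
    (4,9)@(9, 19): e=[0,90,-10] → ·  [on edge]
  covered (11 px):
    · · · · · ·
    · · · · · ·
    · # · · · ·
    · # · · · ·
    # # · · · ·
    # # # · · ·
    · # # · · ·
    · · # · · ·
    · · · # · ·
    · · · · · ·
T2:
  2·area = 10
  edge (12, 2)→(8, 7): d=(-4,5) right/bottom  bias=-1
  edge (8, 7)→(10, 2): d=(2,-5) top-left  bias=+0
  edge (10, 2)→(12, 2): d=(2,0) top-left  bias=+0
    (5,1)@(11, 3): e=[1,7,2] → #
    (4,2)@(9, 5): e=[3,1,6] → #
    (5,2)@(11, 5): e=[-7,11,6] → ·
    (4,3)@(9, 7): e=[-5,5,10] → ·
  covered (2 px):
    · · · · · ·
    · · · · · #
    · · · · # ·
    · · · · · ·
    · · · · · ·
    · · · · · ·
    · · · · · ·
    · · · · · ·
    · · · · · ·
    · · · · · ·

Final: [6,10,64]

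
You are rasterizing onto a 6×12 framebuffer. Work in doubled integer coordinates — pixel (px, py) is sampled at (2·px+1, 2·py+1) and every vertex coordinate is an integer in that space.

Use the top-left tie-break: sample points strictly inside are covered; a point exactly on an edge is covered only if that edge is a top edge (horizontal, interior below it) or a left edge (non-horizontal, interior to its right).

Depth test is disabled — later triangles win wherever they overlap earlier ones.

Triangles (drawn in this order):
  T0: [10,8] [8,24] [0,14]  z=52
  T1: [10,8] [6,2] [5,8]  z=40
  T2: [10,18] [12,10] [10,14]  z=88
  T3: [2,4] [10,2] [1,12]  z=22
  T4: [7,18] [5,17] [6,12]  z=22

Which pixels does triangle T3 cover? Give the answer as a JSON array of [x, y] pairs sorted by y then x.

T0:
  2·area = 148
  edge (10, 8)→(8, 24): d=(-2,16) right/bottom  bias=-1
  edge (8, 24)→(0, 14): d=(-8,-10) top-left  bias=+0
  edge (0, 14)→(10, 8): d=(10,-6) top-left  bias=+0
    (4,4)@(9, 9): e=[14,130,4] → #
    (5,4)@(11, 9): e=[-18,150,16] → ·
    (2,5)@(5, 11): e=[74,74,0] → #  [on edge]
    (3,5)@(7, 11): e=[42,94,12] → #
    (5,5)@(11, 11): e=[-22,134,36] → ·
    (1,6)@(3, 13): e=[102,38,8] → #
    (5,6)@(11, 13): e=[-26,118,56] → ·
    (0,7)@(1, 15): e=[130,2,16] → #
    (5,7)@(11, 15): e=[-30,102,76] → ·
    (0,8)@(1, 17): e=[126,-14,36] → ·
    (1,8)@(3, 17): e=[94,6,48] → #
    (4,8)@(9, 17): e=[-2,66,84] → ·
  covered (19 px):
    · · · · · ·
    · · · · · ·
    · · · · · ·
    · · · · · ·
    · · · · # ·
    · · # # # ·
    · # # # # ·
    # # # # # ·
    · # # # · ·
    · · # # · ·
    · · · # · ·
    · · · · · ·
T1:
  2·area = 30  (B↔C swapped to make it positive)
  edge (10, 8)→(5, 8): d=(-5,0) right/bottom  bias=-1
  edge (5, 8)→(6, 2): d=(1,-6) top-left  bias=+0
  edge (6, 2)→(10, 8): d=(4,6) right/bottom  bias=-1
    (3,2)@(7, 5): e=[15,9,6] → #
    (4,2)@(9, 5): e=[15,21,-6] → ·
    (3,3)@(7, 7): e=[5,11,14] → #
    (4,3)@(9, 7): e=[5,23,2] → #
    (5,3)@(11, 7): e=[5,35,-10] → ·
    (3,4)@(7, 9): e=[-5,13,22] → ·
    (4,4)@(9, 9): e=[-5,25,10] → ·
  covered (3 px):
    · · · · · ·
    · · · · · ·
    · · · # · ·
    · · · # # ·
    · · · · · ·
    · · · · · ·
    · · · · · ·
    · · · · · ·
    · · · · · ·
    · · · · · ·
    · · · · · ·
    · · · · · ·
T2:
  2·area = 8  (B↔C swapped to make it positive)
  edge (10, 18)→(10, 14): d=(0,-4) top-left  bias=+0
  edge (10, 14)→(12, 10): d=(2,-4) top-left  bias=+0
  edge (12, 10)→(10, 18): d=(-2,8) right/bottom  bias=-1
    (5,6)@(11, 13): e=[4,2,2] → #
    (5,7)@(11, 15): e=[4,6,-2] → ·
  covered (1 px):
    · · · · · ·
    · · · · · ·
    · · · · · ·
    · · · · · ·
    · · · · · ·
    · · · · · ·
    · · · · · #
    · · · · · ·
    · · · · · ·
    · · · · · ·
    · · · · · ·
    · · · · · ·
T3:
  2·area = 62
  edge (2, 4)→(10, 2): d=(8,-2) top-left  bias=+0
  edge (10, 2)→(1, 12): d=(-9,10) right/bottom  bias=-1
  edge (1, 12)→(2, 4): d=(1,-8) top-left  bias=+0
    (3,1)@(7, 3): e=[2,21,39] → #
    (4,1)@(9, 3): e=[6,1,55] → #
    (5,1)@(11, 3): e=[10,-19,71] → ·
    (1,2)@(3, 5): e=[10,43,9] → #
    (2,2)@(5, 5): e=[14,23,25] → #
    (4,2)@(9, 5): e=[22,-17,57] → ·
    (1,3)@(3, 7): e=[26,25,11] → #
    (3,3)@(7, 7): e=[34,-15,43] → ·
    (1,4)@(3, 9): e=[42,7,13] → #
    (2,4)@(5, 9): e=[46,-13,29] → ·
    (1,5)@(3, 11): e=[58,-11,15] → ·
  covered (8 px):
    · · · · · ·
    · · · # # ·
    · # # # · ·
    · # # · · ·
    · # · · · ·
    · · · · · ·
    · · · · · ·
    · · · · · ·
    · · · · · ·
    · · · · · ·
    · · · · · ·
    · · · · · ·
T4:
  2·area = 11
  edge (7, 18)→(5, 17): d=(-2,-1) top-left  bias=+0
  edge (5, 17)→(6, 12): d=(1,-5) top-left  bias=+0
  edge (6, 12)→(7, 18): d=(1,6) right/bottom  bias=-1
    (3,3)@(7, 7): e=[22,0,-11] → ·  [on edge]
    (0,7)@(1, 15): e=[0,-22,33] → ·  [on edge]
    (2,8)@(5, 17): e=[0,0,11] → #  [on edge]
    (3,8)@(7, 17): e=[2,10,-1] → ·
    (2,9)@(5, 19): e=[-4,2,13] → ·
    (4,9)@(9, 19): e=[0,22,-11] → ·  [on edge]
  covered (1 px):
    · · · · · ·
    · · · · · ·
    · · · · · ·
    · · · · · ·
    · · · · · ·
    · · · · · ·
    · · · · · ·
    · · · · · ·
    · · # · · ·
    · · · · · ·
    · · · · · ·
    · · · · · ·

Result: [[3,1],[4,1],[1,2],[2,2],[3,2],[1,3],[2,3],[1,4]]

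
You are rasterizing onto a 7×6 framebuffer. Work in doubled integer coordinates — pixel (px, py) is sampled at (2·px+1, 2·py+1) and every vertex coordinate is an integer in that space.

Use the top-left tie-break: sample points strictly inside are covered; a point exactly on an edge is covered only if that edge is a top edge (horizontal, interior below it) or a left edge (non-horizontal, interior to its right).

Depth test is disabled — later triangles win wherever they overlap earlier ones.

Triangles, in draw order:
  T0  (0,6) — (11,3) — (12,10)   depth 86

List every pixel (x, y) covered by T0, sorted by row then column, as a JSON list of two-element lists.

T0:
  2·area = 80
  edge (0, 6)→(11, 3): d=(11,-3) top-left  bias=+0
  edge (11, 3)→(12, 10): d=(1,7) right/bottom  bias=-1
  edge (12, 10)→(0, 6): d=(-12,-4) top-left  bias=+0
    (5,1)@(11, 3): e=[0,0,80] → ·  [on edge]
    (2,2)@(5, 5): e=[4,44,32] → #
    (3,2)@(7, 5): e=[10,30,40] → #
    (4,2)@(9, 5): e=[16,16,48] → #
    (5,2)@(11, 5): e=[22,2,56] → #
    (6,2)@(13, 5): e=[28,-12,64] → ·
    (1,3)@(3, 7): e=[20,60,0] → #  [on edge]
    (6,3)@(13, 7): e=[50,-10,40] → ·
    (1,4)@(3, 9): e=[42,62,-24] → ·
    (2,4)@(5, 9): e=[48,48,-16] → ·
    (3,4)@(7, 9): e=[54,34,-8] → ·
    (4,4)@(9, 9): e=[60,20,0] → #  [on edge]
  covered (11 px):
    · · · · · · ·
    · · · · · · ·
    · · # # # # ·
    · # # # # # ·
    · · · · # # ·
    · · · · · · ·

Result: [[2,2],[3,2],[4,2],[5,2],[1,3],[2,3],[3,3],[4,3],[5,3],[4,4],[5,4]]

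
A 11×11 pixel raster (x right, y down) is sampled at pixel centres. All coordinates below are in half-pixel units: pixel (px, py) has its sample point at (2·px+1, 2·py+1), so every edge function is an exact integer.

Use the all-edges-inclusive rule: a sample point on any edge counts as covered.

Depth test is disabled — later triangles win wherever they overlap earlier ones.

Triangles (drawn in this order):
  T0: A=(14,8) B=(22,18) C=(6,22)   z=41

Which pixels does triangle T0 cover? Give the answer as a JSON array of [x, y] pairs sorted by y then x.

T0:
  2·area = 192
  edge (14, 8)→(22, 18): d=(8,10) inclusive
  edge (22, 18)→(6, 22): d=(-16,4) inclusive
  edge (6, 22)→(14, 8): d=(8,-14) inclusive
    (6,5)@(13, 11): e=[34,148,10] → #
    (7,5)@(15, 11): e=[14,140,38] → #
    (8,5)@(17, 11): e=[-6,132,66] → ·
    (6,6)@(13, 13): e=[50,116,26] → #
    (8,6)@(17, 13): e=[10,100,82] → #
    (9,6)@(19, 13): e=[-10,92,110] → ·
    (5,7)@(11, 15): e=[86,92,14] → #
    (9,7)@(19, 15): e=[6,60,126] → #
    (10,7)@(21, 15): e=[-14,52,154] → ·
    (4,8)@(9, 17): e=[122,68,2] → #
    (10,8)@(21, 17): e=[2,20,170] → #
    (4,9)@(9, 19): e=[138,36,18] → #
  covered (24 px):
    · · · · · · · · · · ·
    · · · · · · · · · · ·
    · · · · · · · · · · ·
    · · · · · · · · · · ·
    · · · · · · · · · · ·
    · · · · · · # # · · ·
    · · · · · · # # # · ·
    · · · · · # # # # # ·
    · · · · # # # # # # #
    · · · · # # # # # · ·
    · · · # # · · · · · ·

Answer: [[6,5],[7,5],[6,6],[7,6],[8,6],[5,7],[6,7],[7,7],[8,7],[9,7],[4,8],[5,8],[6,8],[7,8],[8,8],[9,8],[10,8],[4,9],[5,9],[6,9],[7,9],[8,9],[3,10],[4,10]]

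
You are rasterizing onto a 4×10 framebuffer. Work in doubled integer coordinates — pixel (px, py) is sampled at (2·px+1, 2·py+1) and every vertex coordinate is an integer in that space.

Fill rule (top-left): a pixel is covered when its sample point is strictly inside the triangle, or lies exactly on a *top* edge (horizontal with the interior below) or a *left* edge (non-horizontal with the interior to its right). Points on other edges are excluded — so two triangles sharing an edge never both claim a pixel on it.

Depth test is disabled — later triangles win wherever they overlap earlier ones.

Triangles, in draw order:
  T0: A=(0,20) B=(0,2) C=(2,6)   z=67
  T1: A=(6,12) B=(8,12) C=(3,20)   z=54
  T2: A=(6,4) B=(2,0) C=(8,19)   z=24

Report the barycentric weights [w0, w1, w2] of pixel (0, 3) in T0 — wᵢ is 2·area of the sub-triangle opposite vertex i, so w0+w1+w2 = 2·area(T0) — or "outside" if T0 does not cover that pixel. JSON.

T0:
  2·area = 36
  edge (0, 20)→(0, 2): d=(0,-18) top-left  bias=+0
  edge (0, 2)→(2, 6): d=(2,4) right/bottom  bias=-1
  edge (2, 6)→(0, 20): d=(-2,14) right/bottom  bias=-1
    (0,2)@(1, 5): e=[18,2,16] → #
    (1,2)@(3, 5): e=[54,-6,-12] → ·
    (0,3)@(1, 7): e=[18,6,12] → #
    (1,3)@(3, 7): e=[54,-2,-16] → ·
    (0,4)@(1, 9): e=[18,10,8] → #
    (1,4)@(3, 9): e=[54,2,-20] → ·
    (0,5)@(1, 11): e=[18,14,4] → #
    (1,5)@(3, 11): e=[54,6,-24] → ·
    (0,6)@(1, 13): e=[18,18,0] → ·  [on edge]
  covered (4 px):
    · · · ·
    · · · ·
    # · · ·
    # · · ·
    # · · ·
    # · · ·
    · · · ·
    · · · ·
    · · · ·
    · · · ·
T1:
  2·area = 16
  edge (6, 12)→(8, 12): d=(2,0) top-left  bias=+0
  edge (8, 12)→(3, 20): d=(-5,8) right/bottom  bias=-1
  edge (3, 20)→(6, 12): d=(3,-8) top-left  bias=+0
    (3,6)@(7, 13): e=[2,3,11] → #
    (2,7)@(5, 15): e=[6,9,1] → #
    (3,7)@(7, 15): e=[6,-7,17] → ·
    (2,8)@(5, 17): e=[10,-1,7] → ·
  covered (2 px):
    · · · ·
    · · · ·
    · · · ·
    · · · ·
    · · · ·
    · · · ·
    · · · #
    · · # ·
    · · · ·
    · · · ·
T2:
  2·area = 52  (B↔C swapped to make it positive)
  edge (6, 4)→(8, 19): d=(2,15) right/bottom  bias=-1
  edge (8, 19)→(2, 0): d=(-6,-19) top-left  bias=+0
  edge (2, 0)→(6, 4): d=(4,4) right/bottom  bias=-1
    (1,0)@(3, 1): e=[39,13,0] → ·  [on edge]
    (1,1)@(3, 3): e=[43,1,8] → #
    (2,1)@(5, 3): e=[13,39,0] → ·  [on edge]
    (1,2)@(3, 5): e=[47,-11,16] → ·
    (2,2)@(5, 5): e=[17,27,8] → #
    (3,2)@(7, 5): e=[-13,65,0] → ·  [on edge]
    (2,3)@(5, 7): e=[21,15,16] → #
    (3,3)@(7, 7): e=[-9,53,8] → ·
    (2,4)@(5, 9): e=[25,3,24] → #
    (3,4)@(7, 9): e=[-5,41,16] → ·
    (2,5)@(5, 11): e=[29,-9,32] → ·
    (3,6)@(7, 13): e=[3,17,32] → #
  covered (6 px):
    · · · ·
    · # · ·
    · · # ·
    · · # ·
    · · # ·
    · · · ·
    · · · #
    · · · #
    · · · ·
    · · · ·

Result: [6,12,18]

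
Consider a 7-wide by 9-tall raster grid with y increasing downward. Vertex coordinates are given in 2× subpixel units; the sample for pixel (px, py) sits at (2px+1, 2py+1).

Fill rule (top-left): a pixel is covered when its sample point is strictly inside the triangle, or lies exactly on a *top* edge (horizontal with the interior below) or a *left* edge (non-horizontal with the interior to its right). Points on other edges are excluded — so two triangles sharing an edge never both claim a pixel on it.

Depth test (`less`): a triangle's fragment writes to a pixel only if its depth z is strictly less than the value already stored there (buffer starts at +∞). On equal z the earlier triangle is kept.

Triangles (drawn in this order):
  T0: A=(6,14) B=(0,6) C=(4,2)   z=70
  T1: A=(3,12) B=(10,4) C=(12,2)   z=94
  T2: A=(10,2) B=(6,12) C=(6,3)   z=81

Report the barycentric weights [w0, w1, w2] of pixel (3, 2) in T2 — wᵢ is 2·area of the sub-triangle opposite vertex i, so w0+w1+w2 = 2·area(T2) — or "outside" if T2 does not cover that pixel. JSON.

T0:
  2·area = 56
  edge (6, 14)→(0, 6): d=(-6,-8) top-left  bias=+0
  edge (0, 6)→(4, 2): d=(4,-4) top-left  bias=+0
  edge (4, 2)→(6, 14): d=(2,12) right/bottom  bias=-1
    (2,0)@(5, 1): e=[70,0,-14] → ·  [on edge]
    (1,1)@(3, 3): e=[42,0,14] → █  [on edge]
    (2,1)@(5, 3): e=[58,8,-10] → ·
    (0,2)@(1, 5): e=[14,0,42] → █  [on edge]
    (2,2)@(5, 5): e=[46,16,-6] → ·
    (0,3)@(1, 7): e=[2,8,46] → █
    (2,3)@(5, 7): e=[34,24,-2] → ·
    (0,4)@(1, 9): e=[-10,16,50] → ·
    (1,4)@(3, 9): e=[6,24,26] → █
    (2,4)@(5, 9): e=[22,32,2] → █
    (3,4)@(7, 9): e=[38,40,-22] → ·
    (1,5)@(3, 11): e=[-6,32,30] → ·
  covered (8 px):
    · · · · · · ·
    · █ · · · · ·
    █ █ · · · · ·
    █ █ · · · · ·
    · █ █ · · · ·
    · · █ · · · ·
    · · · · · · ·
    · · · · · · ·
    · · · · · · ·
T1:
  2·area = 2
  edge (3, 12)→(10, 4): d=(7,-8) top-left  bias=+0
  edge (10, 4)→(12, 2): d=(2,-2) top-left  bias=+0
  edge (12, 2)→(3, 12): d=(-9,10) right/bottom  bias=-1
    (6,0)@(13, 1): e=[3,0,-1] → ·  [on edge]
    (5,1)@(11, 3): e=[1,0,1] → █  [on edge]
    (6,1)@(13, 3): e=[17,4,-19] → ·
    (4,2)@(9, 5): e=[-1,0,3] → ·  [on edge]
    (5,2)@(11, 5): e=[15,4,-17] → ·
    (3,3)@(7, 7): e=[-3,0,5] → ·  [on edge]
    (2,4)@(5, 9): e=[-5,0,7] → ·  [on edge]
    (1,5)@(3, 11): e=[-7,0,9] → ·  [on edge]
    (0,6)@(1, 13): e=[-9,0,11] → ·  [on edge]
  covered (1 px):
    · · · · · · ·
    · · · · · █ ·
    · · · · · · ·
    · · · · · · ·
    · · · · · · ·
    · · · · · · ·
    · · · · · · ·
    · · · · · · ·
    · · · · · · ·
T2:
  2·area = 36
  edge (10, 2)→(6, 12): d=(-4,10) right/bottom  bias=-1
  edge (6, 12)→(6, 3): d=(0,-9) top-left  bias=+0
  edge (6, 3)→(10, 2): d=(4,-1) top-left  bias=+0
    (3,1)@(7, 3): e=[26,9,1] → █
    (4,1)@(9, 3): e=[6,27,3] → █
    (5,1)@(11, 3): e=[-14,45,5] → ·
    (3,2)@(7, 5): e=[18,9,9] → █
    (4,2)@(9, 5): e=[-2,27,11] → ·
    (3,3)@(7, 7): e=[10,9,17] → █
    (4,3)@(9, 7): e=[-10,27,19] → ·
    (3,4)@(7, 9): e=[2,9,25] → █
    (4,4)@(9, 9): e=[-18,27,27] → ·
    (3,5)@(7, 11): e=[-6,9,33] → ·
  covered (5 px):
    · · · · · · ·
    · · · █ █ · ·
    · · · █ · · ·
    · · · █ · · ·
    · · · █ · · ·
    · · · · · · ·
    · · · · · · ·
    · · · · · · ·
    · · · · · · ·

Answer: [9,9,18]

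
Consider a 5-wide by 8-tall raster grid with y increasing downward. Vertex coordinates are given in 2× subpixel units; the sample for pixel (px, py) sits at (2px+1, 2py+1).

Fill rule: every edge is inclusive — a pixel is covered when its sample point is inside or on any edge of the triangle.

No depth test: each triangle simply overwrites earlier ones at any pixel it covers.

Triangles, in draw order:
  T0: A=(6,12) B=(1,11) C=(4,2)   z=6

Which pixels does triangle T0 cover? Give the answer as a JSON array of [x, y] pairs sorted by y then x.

T0:
  2·area = 48
  edge (6, 12)→(1, 11): d=(-5,-1) inclusive
  edge (1, 11)→(4, 2): d=(3,-9) inclusive
  edge (4, 2)→(6, 12): d=(2,10) inclusive
    (1,2)@(3, 5): e=[32,0,16] → X  [on edge]
    (2,2)@(5, 5): e=[34,18,-4] → .
    (1,3)@(3, 7): e=[22,6,20] → X
    (2,3)@(5, 7): e=[24,24,0] → X  [on edge]
    (3,3)@(7, 7): e=[26,42,-20] → .
    (1,4)@(3, 9): e=[12,12,24] → X
    (3,4)@(7, 9): e=[16,48,-16] → .
    (0,5)@(1, 11): e=[0,0,48] → X  [on edge]
    (3,5)@(7, 11): e=[6,54,-12] → .
    (0,6)@(1, 13): e=[-10,6,52] → .
    (1,6)@(3, 13): e=[-8,24,32] → .
    (2,6)@(5, 13): e=[-6,42,12] → .
  covered (8 px):
    . . . . .
    . . . . .
    . X . . .
    . X X . .
    . X X . .
    X X X . .
    . . . . .
    . . . . .

Final: [[1,2],[1,3],[2,3],[1,4],[2,4],[0,5],[1,5],[2,5]]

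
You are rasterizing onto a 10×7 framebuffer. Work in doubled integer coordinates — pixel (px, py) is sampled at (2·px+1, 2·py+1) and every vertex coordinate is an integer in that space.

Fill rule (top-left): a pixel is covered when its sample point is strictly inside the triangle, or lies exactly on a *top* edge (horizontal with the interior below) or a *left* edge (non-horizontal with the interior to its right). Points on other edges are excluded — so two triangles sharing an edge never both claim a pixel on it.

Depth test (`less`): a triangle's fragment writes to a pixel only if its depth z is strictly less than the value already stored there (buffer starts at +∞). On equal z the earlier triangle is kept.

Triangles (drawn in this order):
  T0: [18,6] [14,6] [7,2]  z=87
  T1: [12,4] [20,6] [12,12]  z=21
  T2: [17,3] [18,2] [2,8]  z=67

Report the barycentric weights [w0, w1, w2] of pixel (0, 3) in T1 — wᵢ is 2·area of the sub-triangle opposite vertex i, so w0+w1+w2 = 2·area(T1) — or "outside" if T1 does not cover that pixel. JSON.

T0:
  2·area = 16
  edge (18, 6)→(14, 6): d=(-4,0) right/bottom  bias=-1
  edge (14, 6)→(7, 2): d=(-7,-4) top-left  bias=+0
  edge (7, 2)→(18, 6): d=(11,4) right/bottom  bias=-1
    (4,1)@(9, 3): e=[12,1,3] → #
    (5,1)@(11, 3): e=[12,9,-5] → ·
    (4,2)@(9, 5): e=[4,-13,25] → ·
    (6,2)@(13, 5): e=[4,3,9] → #
    (7,2)@(15, 5): e=[4,11,1] → #
    (8,2)@(17, 5): e=[4,19,-7] → ·
    (6,3)@(13, 7): e=[-4,-11,31] → ·
    (7,3)@(15, 7): e=[-4,-3,23] → ·
  covered (3 px):
    · · · · · · · · · ·
    · · · · # · · · · ·
    · · · · · · # # · ·
    · · · · · · · · · ·
    · · · · · · · · · ·
    · · · · · · · · · ·
    · · · · · · · · · ·
T1:
  2·area = 64
  edge (12, 4)→(20, 6): d=(8,2) right/bottom  bias=-1
  edge (20, 6)→(12, 12): d=(-8,6) right/bottom  bias=-1
  edge (12, 12)→(12, 4): d=(0,-8) top-left  bias=+0
    (6,2)@(13, 5): e=[6,50,8] → #
    (7,2)@(15, 5): e=[2,38,24] → #
    (8,2)@(17, 5): e=[-2,26,40] → ·
    (6,3)@(13, 7): e=[22,34,8] → #
    (8,3)@(17, 7): e=[14,10,40] → #
    (9,3)@(19, 7): e=[10,-2,56] → ·
    (6,4)@(13, 9): e=[38,18,8] → #
    (8,4)@(17, 9): e=[30,-6,40] → ·
    (6,5)@(13, 11): e=[54,2,8] → #
    (7,5)@(15, 11): e=[50,-10,24] → ·
    (6,6)@(13, 13): e=[70,-14,8] → ·
  covered (8 px):
    · · · · · · · · · ·
    · · · · · · · · · ·
    · · · · · · # # · ·
    · · · · · · # # # ·
    · · · · · · # # · ·
    · · · · · · # · · ·
    · · · · · · · · · ·
T2:
  2·area = 10  (B↔C swapped to make it positive)
  edge (17, 3)→(2, 8): d=(-15,5) right/bottom  bias=-1
  edge (2, 8)→(18, 2): d=(16,-6) top-left  bias=+0
  edge (18, 2)→(17, 3): d=(-1,1) right/bottom  bias=-1
    (9,0)@(19, 1): e=[20,-10,0] → ·  [on edge]
    (8,1)@(17, 3): e=[0,10,0] → ·  [on edge]
    (5,2)@(11, 5): e=[0,6,4] → ·  [on edge]
    (7,2)@(15, 5): e=[-20,30,0] → ·  [on edge]
    (2,3)@(5, 7): e=[0,2,8] → ·  [on edge]
    (6,3)@(13, 7): e=[-40,50,0] → ·  [on edge]
    (5,4)@(11, 9): e=[-60,70,0] → ·  [on edge]
    (4,5)@(9, 11): e=[-80,90,0] → ·  [on edge]
    (3,6)@(7, 13): e=[-100,110,0] → ·  [on edge]
  covered (0 px):
    · · · · · · · · · ·
    · · · · · · · · · ·
    · · · · · · · · · ·
    · · · · · · · · · ·
    · · · · · · · · · ·
    · · · · · · · · · ·
    · · · · · · · · · ·

Final: "outside"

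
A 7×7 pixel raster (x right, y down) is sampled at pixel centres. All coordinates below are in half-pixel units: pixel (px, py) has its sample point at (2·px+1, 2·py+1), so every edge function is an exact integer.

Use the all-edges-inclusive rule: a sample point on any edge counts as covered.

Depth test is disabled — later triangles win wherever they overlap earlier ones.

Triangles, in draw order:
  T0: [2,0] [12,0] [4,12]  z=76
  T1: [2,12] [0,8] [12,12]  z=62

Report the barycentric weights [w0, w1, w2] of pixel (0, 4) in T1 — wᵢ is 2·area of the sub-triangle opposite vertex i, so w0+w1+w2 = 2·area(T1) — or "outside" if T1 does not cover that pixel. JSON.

T0:
  2·area = 120
  edge (2, 0)→(12, 0): d=(10,0) inclusive
  edge (12, 0)→(4, 12): d=(-8,12) inclusive
  edge (4, 12)→(2, 0): d=(-2,-12) inclusive
    (1,0)@(3, 1): e=[10,100,10] → #
    (2,0)@(5, 1): e=[10,76,34] → #
    (3,0)@(7, 1): e=[10,52,58] → #
    (4,0)@(9, 1): e=[10,28,82] → #
    (5,0)@(11, 1): e=[10,4,106] → #
    (6,0)@(13, 1): e=[10,-20,130] → ·
    (1,1)@(3, 3): e=[30,84,6] → #
    (5,1)@(11, 3): e=[30,-12,102] → ·
    (1,2)@(3, 5): e=[50,68,2] → #
    (4,2)@(9, 5): e=[50,-4,74] → ·
    (1,3)@(3, 7): e=[70,52,-2] → ·
    (2,3)@(5, 7): e=[70,28,22] → #
  covered (15 px):
    · # # # # # ·
    · # # # # · ·
    · # # # · · ·
    · · # # · · ·
    · · # · · · ·
    · · · · · · ·
    · · · · · · ·
T1:
  2·area = 40
  edge (2, 12)→(0, 8): d=(-2,-4) inclusive
  edge (0, 8)→(12, 12): d=(12,4) inclusive
  edge (12, 12)→(2, 12): d=(-10,0) inclusive
    (0,4)@(1, 9): e=[2,8,30] → #
    (1,4)@(3, 9): e=[10,0,30] → #  [on edge]
    (2,4)@(5, 9): e=[18,-8,30] → ·
    (0,5)@(1, 11): e=[-2,32,10] → ·
    (1,5)@(3, 11): e=[6,24,10] → #
    (2,5)@(5, 11): e=[14,16,10] → #
    (3,5)@(7, 11): e=[22,8,10] → #
    (4,5)@(9, 11): e=[30,0,10] → #  [on edge]
    (5,5)@(11, 11): e=[38,-8,10] → ·
    (1,6)@(3, 13): e=[2,48,-10] → ·
    (2,6)@(5, 13): e=[10,40,-10] → ·
    (3,6)@(7, 13): e=[18,32,-10] → ·
  covered (6 px):
    · · · · · · ·
    · · · · · · ·
    · · · · · · ·
    · · · · · · ·
    # # · · · · ·
    · # # # # · ·
    · · · · · · ·

Result: [8,30,2]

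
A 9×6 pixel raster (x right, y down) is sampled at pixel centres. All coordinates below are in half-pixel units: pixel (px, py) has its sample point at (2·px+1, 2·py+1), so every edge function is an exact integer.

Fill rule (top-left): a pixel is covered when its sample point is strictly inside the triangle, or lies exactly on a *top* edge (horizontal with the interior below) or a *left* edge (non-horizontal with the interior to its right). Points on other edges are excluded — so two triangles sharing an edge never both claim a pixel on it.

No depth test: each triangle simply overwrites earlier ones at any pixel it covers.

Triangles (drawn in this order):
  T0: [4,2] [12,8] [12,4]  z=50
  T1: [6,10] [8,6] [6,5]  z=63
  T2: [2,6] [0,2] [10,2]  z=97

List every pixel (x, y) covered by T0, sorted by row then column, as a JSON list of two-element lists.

T0:
  2·area = 32  (B↔C swapped to make it positive)
  edge (4, 2)→(12, 4): d=(8,2) right/bottom  bias=-1
  edge (12, 4)→(12, 8): d=(0,4) right/bottom  bias=-1
  edge (12, 8)→(4, 2): d=(-8,-6) top-left  bias=+0
    (3,1)@(7, 3): e=[2,20,10] → █
    (4,1)@(9, 3): e=[-2,12,22] → ·
    (3,2)@(7, 5): e=[18,20,-6] → ·
    (4,2)@(9, 5): e=[14,12,6] → █
    (5,2)@(11, 5): e=[10,4,18] → █
    (6,2)@(13, 5): e=[6,-4,30] → ·
    (4,3)@(9, 7): e=[30,12,-10] → ·
    (5,3)@(11, 7): e=[26,4,2] → █
    (6,3)@(13, 7): e=[22,-4,14] → ·
    (5,4)@(11, 9): e=[42,4,-14] → ·
  covered (4 px):
    · · · · · · · · ·
    · · · █ · · · · ·
    · · · · █ █ · · ·
    · · · · · █ · · ·
    · · · · · · · · ·
    · · · · · · · · ·
T1:
  2·area = 10  (B↔C swapped to make it positive)
  edge (6, 10)→(6, 5): d=(0,-5) top-left  bias=+0
  edge (6, 5)→(8, 6): d=(2,1) right/bottom  bias=-1
  edge (8, 6)→(6, 10): d=(-2,4) right/bottom  bias=-1
    (3,3)@(7, 7): e=[5,3,2] → █
    (4,3)@(9, 7): e=[15,1,-6] → ·
    (3,4)@(7, 9): e=[5,7,-2] → ·
  covered (1 px):
    · · · · · · · · ·
    · · · · · · · · ·
    · · · · · · · · ·
    · · · █ · · · · ·
    · · · · · · · · ·
    · · · · · · · · ·
T2:
  2·area = 40
  edge (2, 6)→(0, 2): d=(-2,-4) top-left  bias=+0
  edge (0, 2)→(10, 2): d=(10,0) top-left  bias=+0
  edge (10, 2)→(2, 6): d=(-8,4) right/bottom  bias=-1
    (0,1)@(1, 3): e=[2,10,28] → █
    (1,1)@(3, 3): e=[10,10,20] → █
    (2,1)@(5, 3): e=[18,10,12] → █
    (3,1)@(7, 3): e=[26,10,4] → █
    (4,1)@(9, 3): e=[34,10,-4] → ·
    (0,2)@(1, 5): e=[-2,30,12] → ·
    (1,2)@(3, 5): e=[6,30,4] → █
    (2,2)@(5, 5): e=[14,30,-4] → ·
    (3,2)@(7, 5): e=[22,30,-12] → ·
    (1,3)@(3, 7): e=[2,50,-12] → ·
  covered (5 px):
    · · · · · · · · ·
    █ █ █ █ · · · · ·
    · █ · · · · · · ·
    · · · · · · · · ·
    · · · · · · · · ·
    · · · · · · · · ·

Final: [[3,1],[4,2],[5,2],[5,3]]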